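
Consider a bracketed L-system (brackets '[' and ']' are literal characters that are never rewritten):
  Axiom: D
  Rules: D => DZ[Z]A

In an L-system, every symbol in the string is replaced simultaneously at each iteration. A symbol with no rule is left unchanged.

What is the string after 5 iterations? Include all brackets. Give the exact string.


Answer: DZ[Z]AZ[Z]AZ[Z]AZ[Z]AZ[Z]A

Derivation:
Step 0: D
Step 1: DZ[Z]A
Step 2: DZ[Z]AZ[Z]A
Step 3: DZ[Z]AZ[Z]AZ[Z]A
Step 4: DZ[Z]AZ[Z]AZ[Z]AZ[Z]A
Step 5: DZ[Z]AZ[Z]AZ[Z]AZ[Z]AZ[Z]A


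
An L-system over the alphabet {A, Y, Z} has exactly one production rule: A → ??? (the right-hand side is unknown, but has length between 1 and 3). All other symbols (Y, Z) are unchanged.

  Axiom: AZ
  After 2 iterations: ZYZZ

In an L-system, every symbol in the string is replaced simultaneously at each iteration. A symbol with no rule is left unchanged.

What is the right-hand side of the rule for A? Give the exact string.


Trying A → ZYZ:
  Step 0: AZ
  Step 1: ZYZZ
  Step 2: ZYZZ
Matches the given result.

Answer: ZYZ


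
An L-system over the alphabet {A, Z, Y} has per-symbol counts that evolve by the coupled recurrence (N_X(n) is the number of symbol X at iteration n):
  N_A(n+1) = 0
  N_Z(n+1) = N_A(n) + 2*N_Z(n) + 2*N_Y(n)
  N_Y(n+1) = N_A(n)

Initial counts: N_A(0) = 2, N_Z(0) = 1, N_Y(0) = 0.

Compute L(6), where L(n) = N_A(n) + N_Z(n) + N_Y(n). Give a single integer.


Step 0: N_A=2, N_Z=1, N_Y=0, L=3
Step 1: N_A=0, N_Z=4, N_Y=2, L=6
Step 2: N_A=0, N_Z=12, N_Y=0, L=12
Step 3: N_A=0, N_Z=24, N_Y=0, L=24
Step 4: N_A=0, N_Z=48, N_Y=0, L=48
Step 5: N_A=0, N_Z=96, N_Y=0, L=96
Step 6: N_A=0, N_Z=192, N_Y=0, L=192

Answer: 192


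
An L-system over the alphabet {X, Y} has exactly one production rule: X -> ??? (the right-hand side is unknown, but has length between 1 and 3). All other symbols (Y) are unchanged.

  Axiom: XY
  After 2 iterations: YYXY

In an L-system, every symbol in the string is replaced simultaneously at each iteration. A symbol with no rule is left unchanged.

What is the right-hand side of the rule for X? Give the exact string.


Trying X -> YX:
  Step 0: XY
  Step 1: YXY
  Step 2: YYXY
Matches the given result.

Answer: YX


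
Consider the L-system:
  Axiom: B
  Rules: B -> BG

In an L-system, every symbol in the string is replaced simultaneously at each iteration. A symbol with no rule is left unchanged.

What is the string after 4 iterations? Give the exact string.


Step 0: B
Step 1: BG
Step 2: BGG
Step 3: BGGG
Step 4: BGGGG

Answer: BGGGG


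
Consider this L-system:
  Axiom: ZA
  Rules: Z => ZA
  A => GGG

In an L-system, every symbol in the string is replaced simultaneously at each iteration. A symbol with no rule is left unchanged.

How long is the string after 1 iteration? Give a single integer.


Step 0: length = 2
Step 1: length = 5

Answer: 5


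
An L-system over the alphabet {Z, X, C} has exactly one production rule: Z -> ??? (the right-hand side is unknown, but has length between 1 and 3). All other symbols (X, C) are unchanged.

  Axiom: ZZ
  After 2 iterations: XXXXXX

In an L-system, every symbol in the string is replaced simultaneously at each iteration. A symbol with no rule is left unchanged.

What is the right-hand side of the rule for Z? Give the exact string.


Trying Z -> XXX:
  Step 0: ZZ
  Step 1: XXXXXX
  Step 2: XXXXXX
Matches the given result.

Answer: XXX


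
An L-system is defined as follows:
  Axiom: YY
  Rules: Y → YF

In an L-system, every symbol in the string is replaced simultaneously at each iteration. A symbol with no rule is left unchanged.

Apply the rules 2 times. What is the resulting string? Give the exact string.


Answer: YFFYFF

Derivation:
Step 0: YY
Step 1: YFYF
Step 2: YFFYFF


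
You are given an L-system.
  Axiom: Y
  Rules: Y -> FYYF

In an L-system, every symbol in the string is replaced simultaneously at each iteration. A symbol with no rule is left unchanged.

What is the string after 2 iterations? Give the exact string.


Step 0: Y
Step 1: FYYF
Step 2: FFYYFFYYFF

Answer: FFYYFFYYFF


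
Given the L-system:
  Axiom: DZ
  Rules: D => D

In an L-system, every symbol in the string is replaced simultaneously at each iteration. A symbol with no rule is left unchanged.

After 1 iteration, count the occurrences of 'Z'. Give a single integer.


Answer: 1

Derivation:
Step 0: DZ  (1 'Z')
Step 1: DZ  (1 'Z')


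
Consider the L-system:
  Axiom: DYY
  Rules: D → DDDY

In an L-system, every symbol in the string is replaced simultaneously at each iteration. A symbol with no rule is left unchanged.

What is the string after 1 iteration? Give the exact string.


Answer: DDDYYY

Derivation:
Step 0: DYY
Step 1: DDDYYY


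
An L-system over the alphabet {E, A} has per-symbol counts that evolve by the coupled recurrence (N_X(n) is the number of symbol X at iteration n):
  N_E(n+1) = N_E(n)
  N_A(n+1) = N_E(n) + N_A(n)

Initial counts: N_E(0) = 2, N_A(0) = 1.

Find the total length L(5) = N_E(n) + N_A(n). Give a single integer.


Answer: 13

Derivation:
Step 0: N_E=2, N_A=1, L=3
Step 1: N_E=2, N_A=3, L=5
Step 2: N_E=2, N_A=5, L=7
Step 3: N_E=2, N_A=7, L=9
Step 4: N_E=2, N_A=9, L=11
Step 5: N_E=2, N_A=11, L=13


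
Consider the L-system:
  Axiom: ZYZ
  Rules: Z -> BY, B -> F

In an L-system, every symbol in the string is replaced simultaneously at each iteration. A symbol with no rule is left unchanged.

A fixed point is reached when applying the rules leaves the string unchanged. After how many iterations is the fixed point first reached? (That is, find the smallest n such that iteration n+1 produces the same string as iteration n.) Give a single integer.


Step 0: ZYZ
Step 1: BYYBY
Step 2: FYYFY
Step 3: FYYFY  (unchanged — fixed point at step 2)

Answer: 2


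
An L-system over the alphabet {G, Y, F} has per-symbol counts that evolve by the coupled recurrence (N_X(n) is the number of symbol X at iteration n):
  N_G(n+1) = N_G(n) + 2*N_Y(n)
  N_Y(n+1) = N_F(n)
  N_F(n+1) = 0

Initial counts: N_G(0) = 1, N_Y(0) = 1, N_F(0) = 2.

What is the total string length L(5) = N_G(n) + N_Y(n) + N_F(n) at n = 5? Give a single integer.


Step 0: N_G=1, N_Y=1, N_F=2, L=4
Step 1: N_G=3, N_Y=2, N_F=0, L=5
Step 2: N_G=7, N_Y=0, N_F=0, L=7
Step 3: N_G=7, N_Y=0, N_F=0, L=7
Step 4: N_G=7, N_Y=0, N_F=0, L=7
Step 5: N_G=7, N_Y=0, N_F=0, L=7

Answer: 7


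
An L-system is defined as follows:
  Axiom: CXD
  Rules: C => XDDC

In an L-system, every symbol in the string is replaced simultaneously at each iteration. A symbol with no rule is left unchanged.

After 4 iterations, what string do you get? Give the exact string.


Step 0: CXD
Step 1: XDDCXD
Step 2: XDDXDDCXD
Step 3: XDDXDDXDDCXD
Step 4: XDDXDDXDDXDDCXD

Answer: XDDXDDXDDXDDCXD


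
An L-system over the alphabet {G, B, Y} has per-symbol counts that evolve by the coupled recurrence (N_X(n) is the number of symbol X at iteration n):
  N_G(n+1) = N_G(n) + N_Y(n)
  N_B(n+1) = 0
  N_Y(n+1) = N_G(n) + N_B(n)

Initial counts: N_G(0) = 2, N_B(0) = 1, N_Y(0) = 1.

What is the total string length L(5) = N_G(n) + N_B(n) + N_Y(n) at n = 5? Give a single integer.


Step 0: N_G=2, N_B=1, N_Y=1, L=4
Step 1: N_G=3, N_B=0, N_Y=3, L=6
Step 2: N_G=6, N_B=0, N_Y=3, L=9
Step 3: N_G=9, N_B=0, N_Y=6, L=15
Step 4: N_G=15, N_B=0, N_Y=9, L=24
Step 5: N_G=24, N_B=0, N_Y=15, L=39

Answer: 39


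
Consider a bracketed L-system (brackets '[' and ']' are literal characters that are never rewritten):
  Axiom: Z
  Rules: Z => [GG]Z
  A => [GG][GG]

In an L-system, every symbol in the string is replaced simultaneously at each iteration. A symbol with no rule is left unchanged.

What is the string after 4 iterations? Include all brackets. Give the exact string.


Answer: [GG][GG][GG][GG]Z

Derivation:
Step 0: Z
Step 1: [GG]Z
Step 2: [GG][GG]Z
Step 3: [GG][GG][GG]Z
Step 4: [GG][GG][GG][GG]Z


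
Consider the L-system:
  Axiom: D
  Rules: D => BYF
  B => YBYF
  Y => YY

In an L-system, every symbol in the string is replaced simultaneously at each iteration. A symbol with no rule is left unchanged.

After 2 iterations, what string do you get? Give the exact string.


Answer: YBYFYYF

Derivation:
Step 0: D
Step 1: BYF
Step 2: YBYFYYF


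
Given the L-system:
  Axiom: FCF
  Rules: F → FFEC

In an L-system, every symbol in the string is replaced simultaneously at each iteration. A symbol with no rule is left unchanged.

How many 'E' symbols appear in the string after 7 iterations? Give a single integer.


Step 0: length=3, 'E' count=0
Step 1: length=9, 'E' count=2
Step 2: length=21, 'E' count=6
Step 3: length=45, 'E' count=14
Step 4: length=93, 'E' count=30
Step 5: length=189, 'E' count=62
Step 6: length=381, 'E' count=126
Step 7: length=765, 'E' count=254
Final string: FFECFFECECFFECFFECECECFFECFFECECFFECFFECECECECFFECFFECECFFECFFECECECFFECFFECECFFECFFECECECECECFFECFFECECFFECFFECECECFFECFFECECFFECFFECECECECFFECFFECECFFECFFECECECFFECFFECECFFECFFECECECECECECFFECFFECECFFECFFECECECFFECFFECECFFECFFECECECECFFECFFECECFFECFFECECECFFECFFECECFFECFFECECECECECFFECFFECECFFECFFECECECFFECFFECECFFECFFECECECECFFECFFECECFFECFFECECECFFECFFECECFFECFFECECECECECECECCFFECFFECECFFECFFECECECFFECFFECECFFECFFECECECECFFECFFECECFFECFFECECECFFECFFECECFFECFFECECECECECFFECFFECECFFECFFECECECFFECFFECECFFECFFECECECECFFECFFECECFFECFFECECECFFECFFECECFFECFFECECECECECECFFECFFECECFFECFFECECECFFECFFECECFFECFFECECECECFFECFFECECFFECFFECECECFFECFFECECFFECFFECECECECECFFECFFECECFFECFFECECECFFECFFECECFFECFFECECECECFFECFFECECFFECFFECECECFFECFFECECFFECFFECECECECECECEC

Answer: 254


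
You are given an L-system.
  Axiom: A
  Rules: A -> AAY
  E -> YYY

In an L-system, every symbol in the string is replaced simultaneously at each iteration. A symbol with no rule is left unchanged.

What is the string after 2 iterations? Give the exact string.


Step 0: A
Step 1: AAY
Step 2: AAYAAYY

Answer: AAYAAYY


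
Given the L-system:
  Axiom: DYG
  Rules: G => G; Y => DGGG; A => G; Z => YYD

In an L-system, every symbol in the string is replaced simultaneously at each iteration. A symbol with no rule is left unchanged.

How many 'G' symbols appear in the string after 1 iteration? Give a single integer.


Answer: 4

Derivation:
Step 0: DYG  (1 'G')
Step 1: DDGGGG  (4 'G')


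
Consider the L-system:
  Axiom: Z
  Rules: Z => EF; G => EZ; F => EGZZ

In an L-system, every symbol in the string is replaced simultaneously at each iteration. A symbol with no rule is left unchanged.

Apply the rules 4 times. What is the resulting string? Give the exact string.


Answer: EEEEFEEGZZEEGZZ

Derivation:
Step 0: Z
Step 1: EF
Step 2: EEGZZ
Step 3: EEEZEFEF
Step 4: EEEEFEEGZZEEGZZ


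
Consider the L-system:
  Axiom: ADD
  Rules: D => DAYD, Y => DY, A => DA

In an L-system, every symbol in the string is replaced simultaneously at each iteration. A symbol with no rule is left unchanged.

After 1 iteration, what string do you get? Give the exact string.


Answer: DADAYDDAYD

Derivation:
Step 0: ADD
Step 1: DADAYDDAYD


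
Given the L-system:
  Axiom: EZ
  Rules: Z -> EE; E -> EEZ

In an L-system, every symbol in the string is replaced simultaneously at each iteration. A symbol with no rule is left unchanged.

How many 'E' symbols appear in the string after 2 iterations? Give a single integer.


Answer: 10

Derivation:
Step 0: EZ  (1 'E')
Step 1: EEZEE  (4 'E')
Step 2: EEZEEZEEEEZEEZ  (10 'E')


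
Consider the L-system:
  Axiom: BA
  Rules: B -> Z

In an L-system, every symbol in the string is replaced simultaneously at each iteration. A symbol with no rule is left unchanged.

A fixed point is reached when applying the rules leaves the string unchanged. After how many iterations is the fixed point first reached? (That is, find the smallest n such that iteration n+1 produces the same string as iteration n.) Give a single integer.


Answer: 1

Derivation:
Step 0: BA
Step 1: ZA
Step 2: ZA  (unchanged — fixed point at step 1)


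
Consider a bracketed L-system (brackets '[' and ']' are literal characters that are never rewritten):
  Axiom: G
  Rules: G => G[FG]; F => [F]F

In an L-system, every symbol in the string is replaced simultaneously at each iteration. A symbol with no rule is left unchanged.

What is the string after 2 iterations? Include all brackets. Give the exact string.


Answer: G[FG][[F]FG[FG]]

Derivation:
Step 0: G
Step 1: G[FG]
Step 2: G[FG][[F]FG[FG]]


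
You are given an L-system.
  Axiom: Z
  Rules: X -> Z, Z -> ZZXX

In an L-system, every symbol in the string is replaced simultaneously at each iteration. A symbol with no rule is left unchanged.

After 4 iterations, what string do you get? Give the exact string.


Step 0: Z
Step 1: ZZXX
Step 2: ZZXXZZXXZZ
Step 3: ZZXXZZXXZZZZXXZZXXZZZZXXZZXX
Step 4: ZZXXZZXXZZZZXXZZXXZZZZXXZZXXZZXXZZXXZZZZXXZZXXZZZZXXZZXXZZXXZZXXZZZZXXZZXXZZ

Answer: ZZXXZZXXZZZZXXZZXXZZZZXXZZXXZZXXZZXXZZZZXXZZXXZZZZXXZZXXZZXXZZXXZZZZXXZZXXZZ


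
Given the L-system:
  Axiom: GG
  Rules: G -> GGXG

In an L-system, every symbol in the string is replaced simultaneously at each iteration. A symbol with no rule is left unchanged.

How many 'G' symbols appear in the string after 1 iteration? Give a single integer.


Answer: 6

Derivation:
Step 0: GG  (2 'G')
Step 1: GGXGGGXG  (6 'G')


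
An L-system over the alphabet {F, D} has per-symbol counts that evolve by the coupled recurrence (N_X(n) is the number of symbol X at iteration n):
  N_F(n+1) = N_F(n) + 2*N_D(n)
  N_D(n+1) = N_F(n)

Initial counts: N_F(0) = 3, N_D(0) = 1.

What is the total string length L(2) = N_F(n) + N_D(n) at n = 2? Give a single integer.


Step 0: N_F=3, N_D=1, L=4
Step 1: N_F=5, N_D=3, L=8
Step 2: N_F=11, N_D=5, L=16

Answer: 16


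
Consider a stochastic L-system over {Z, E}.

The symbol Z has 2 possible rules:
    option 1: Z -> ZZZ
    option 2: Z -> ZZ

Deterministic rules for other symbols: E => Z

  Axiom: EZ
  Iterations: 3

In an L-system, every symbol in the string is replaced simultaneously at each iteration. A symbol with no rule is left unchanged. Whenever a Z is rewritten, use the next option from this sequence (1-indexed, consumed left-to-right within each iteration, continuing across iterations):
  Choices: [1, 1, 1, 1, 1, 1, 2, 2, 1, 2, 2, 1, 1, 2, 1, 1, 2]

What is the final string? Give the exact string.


Answer: ZZZZZZZZZZZZZZZZZZZZZZZZZZZZZZ

Derivation:
Step 0: EZ
Step 1: ZZZZ  (used choices [1])
Step 2: ZZZZZZZZZZZZ  (used choices [1, 1, 1, 1])
Step 3: ZZZZZZZZZZZZZZZZZZZZZZZZZZZZZZ  (used choices [1, 2, 2, 1, 2, 2, 1, 1, 2, 1, 1, 2])


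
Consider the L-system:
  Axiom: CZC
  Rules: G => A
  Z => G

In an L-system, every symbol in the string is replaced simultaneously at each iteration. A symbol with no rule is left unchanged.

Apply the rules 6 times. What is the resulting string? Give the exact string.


Answer: CAC

Derivation:
Step 0: CZC
Step 1: CGC
Step 2: CAC
Step 3: CAC
Step 4: CAC
Step 5: CAC
Step 6: CAC


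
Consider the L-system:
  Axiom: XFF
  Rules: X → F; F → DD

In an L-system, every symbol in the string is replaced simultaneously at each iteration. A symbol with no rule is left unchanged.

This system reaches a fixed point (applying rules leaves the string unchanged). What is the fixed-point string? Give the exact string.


Step 0: XFF
Step 1: FDDDD
Step 2: DDDDDD
Step 3: DDDDDD  (unchanged — fixed point at step 2)

Answer: DDDDDD


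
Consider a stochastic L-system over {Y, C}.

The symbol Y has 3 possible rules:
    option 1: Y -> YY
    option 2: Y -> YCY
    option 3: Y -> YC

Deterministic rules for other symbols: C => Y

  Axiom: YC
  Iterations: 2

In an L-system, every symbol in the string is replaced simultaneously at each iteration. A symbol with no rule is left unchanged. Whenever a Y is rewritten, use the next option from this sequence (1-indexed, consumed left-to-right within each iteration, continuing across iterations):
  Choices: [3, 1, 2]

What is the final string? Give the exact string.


Step 0: YC
Step 1: YCY  (used choices [3])
Step 2: YYYYCY  (used choices [1, 2])

Answer: YYYYCY


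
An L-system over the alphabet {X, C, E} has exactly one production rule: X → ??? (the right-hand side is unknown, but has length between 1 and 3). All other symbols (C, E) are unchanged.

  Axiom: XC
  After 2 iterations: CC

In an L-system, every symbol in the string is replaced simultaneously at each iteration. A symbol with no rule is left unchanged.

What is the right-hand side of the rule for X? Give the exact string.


Trying X → C:
  Step 0: XC
  Step 1: CC
  Step 2: CC
Matches the given result.

Answer: C


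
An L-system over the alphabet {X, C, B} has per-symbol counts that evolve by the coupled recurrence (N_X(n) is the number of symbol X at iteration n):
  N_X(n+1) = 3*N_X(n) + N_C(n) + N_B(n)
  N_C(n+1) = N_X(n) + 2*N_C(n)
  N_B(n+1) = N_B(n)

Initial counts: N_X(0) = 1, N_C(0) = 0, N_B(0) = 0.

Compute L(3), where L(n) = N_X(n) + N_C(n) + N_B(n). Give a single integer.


Answer: 55

Derivation:
Step 0: N_X=1, N_C=0, N_B=0, L=1
Step 1: N_X=3, N_C=1, N_B=0, L=4
Step 2: N_X=10, N_C=5, N_B=0, L=15
Step 3: N_X=35, N_C=20, N_B=0, L=55


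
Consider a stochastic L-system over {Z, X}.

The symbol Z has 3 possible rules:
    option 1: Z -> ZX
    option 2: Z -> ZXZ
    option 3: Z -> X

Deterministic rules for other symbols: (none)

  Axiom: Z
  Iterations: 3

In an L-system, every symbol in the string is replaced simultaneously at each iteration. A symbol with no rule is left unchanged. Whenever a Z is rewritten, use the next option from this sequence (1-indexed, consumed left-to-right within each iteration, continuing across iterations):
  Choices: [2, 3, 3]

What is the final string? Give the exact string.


Step 0: Z
Step 1: ZXZ  (used choices [2])
Step 2: XXX  (used choices [3, 3])
Step 3: XXX  (used choices [])

Answer: XXX


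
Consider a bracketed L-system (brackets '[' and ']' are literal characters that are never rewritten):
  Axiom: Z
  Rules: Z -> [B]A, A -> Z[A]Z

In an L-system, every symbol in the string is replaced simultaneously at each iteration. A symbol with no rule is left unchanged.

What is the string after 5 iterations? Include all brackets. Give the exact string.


Answer: [B][B][B]A[Z[A]Z][B]A[[B]Z[A]Z[[B]A[Z[A]Z][B]A][B]Z[A]Z][B][B]A[Z[A]Z][B]A

Derivation:
Step 0: Z
Step 1: [B]A
Step 2: [B]Z[A]Z
Step 3: [B][B]A[Z[A]Z][B]A
Step 4: [B][B]Z[A]Z[[B]A[Z[A]Z][B]A][B]Z[A]Z
Step 5: [B][B][B]A[Z[A]Z][B]A[[B]Z[A]Z[[B]A[Z[A]Z][B]A][B]Z[A]Z][B][B]A[Z[A]Z][B]A


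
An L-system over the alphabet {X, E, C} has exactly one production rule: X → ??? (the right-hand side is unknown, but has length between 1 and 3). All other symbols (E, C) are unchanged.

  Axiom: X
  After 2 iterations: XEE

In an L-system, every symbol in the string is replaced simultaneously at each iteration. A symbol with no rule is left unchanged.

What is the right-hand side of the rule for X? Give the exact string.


Answer: XE

Derivation:
Trying X → XE:
  Step 0: X
  Step 1: XE
  Step 2: XEE
Matches the given result.


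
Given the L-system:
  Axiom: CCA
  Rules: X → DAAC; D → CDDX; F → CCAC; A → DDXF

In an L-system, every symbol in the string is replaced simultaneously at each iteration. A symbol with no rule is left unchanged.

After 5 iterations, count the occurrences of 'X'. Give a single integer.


Answer: 71

Derivation:
Step 0: CCA  (0 'X')
Step 1: CCDDXF  (1 'X')
Step 2: CCCDDXCDDXDAACCCAC  (2 'X')
Step 3: CCCCDDXCDDXDAACCCDDXCDDXDAACCDDXDDXFDDXFCCCDDXFC  (8 'X')
Step 4: CCCCCDDXCDDXDAACCCDDXCDDXDAACCDDXDDXFDDXFCCCCDDXCDDXDAACCCDDXCDDXDAACCDDXDDXFDDXFCCCDDXCDDXDAACCDDXCDDXDAACCCACCDDXCDDXDAACCCACCCCCDDXCDDXDAACCCACC  (22 'X')
Step 5: CCCCCCDDXCDDXDAACCCDDXCDDXDAACCDDXDDXFDDXFCCCCDDXCDDXDAACCCDDXCDDXDAACCDDXDDXFDDXFCCCDDXCDDXDAACCDDXCDDXDAACCCACCDDXCDDXDAACCCACCCCCCDDXCDDXDAACCCDDXCDDXDAACCDDXDDXFDDXFCCCCDDXCDDXDAACCCDDXCDDXDAACCDDXDDXFDDXFCCCDDXCDDXDAACCDDXCDDXDAACCCACCDDXCDDXDAACCCACCCCCDDXCDDXDAACCCDDXCDDXDAACCDDXDDXFDDXFCCCDDXCDDXDAACCCDDXCDDXDAACCDDXDDXFDDXFCCCDDXFCCCDDXCDDXDAACCCDDXCDDXDAACCDDXDDXFDDXFCCCDDXFCCCCCCDDXCDDXDAACCCDDXCDDXDAACCDDXDDXFDDXFCCCDDXFCC  (71 'X')


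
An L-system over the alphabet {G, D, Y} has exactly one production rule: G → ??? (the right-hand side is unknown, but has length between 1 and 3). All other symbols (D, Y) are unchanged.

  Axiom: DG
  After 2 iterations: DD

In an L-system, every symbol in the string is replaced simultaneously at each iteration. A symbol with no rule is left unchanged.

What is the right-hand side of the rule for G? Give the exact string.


Trying G → D:
  Step 0: DG
  Step 1: DD
  Step 2: DD
Matches the given result.

Answer: D


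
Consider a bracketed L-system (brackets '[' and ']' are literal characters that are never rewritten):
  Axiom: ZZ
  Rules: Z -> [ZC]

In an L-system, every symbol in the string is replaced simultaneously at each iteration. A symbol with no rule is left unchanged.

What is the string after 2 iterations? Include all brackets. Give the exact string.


Step 0: ZZ
Step 1: [ZC][ZC]
Step 2: [[ZC]C][[ZC]C]

Answer: [[ZC]C][[ZC]C]


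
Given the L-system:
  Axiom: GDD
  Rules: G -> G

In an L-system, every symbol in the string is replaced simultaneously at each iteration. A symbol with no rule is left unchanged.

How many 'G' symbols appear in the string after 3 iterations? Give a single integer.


Step 0: GDD  (1 'G')
Step 1: GDD  (1 'G')
Step 2: GDD  (1 'G')
Step 3: GDD  (1 'G')

Answer: 1


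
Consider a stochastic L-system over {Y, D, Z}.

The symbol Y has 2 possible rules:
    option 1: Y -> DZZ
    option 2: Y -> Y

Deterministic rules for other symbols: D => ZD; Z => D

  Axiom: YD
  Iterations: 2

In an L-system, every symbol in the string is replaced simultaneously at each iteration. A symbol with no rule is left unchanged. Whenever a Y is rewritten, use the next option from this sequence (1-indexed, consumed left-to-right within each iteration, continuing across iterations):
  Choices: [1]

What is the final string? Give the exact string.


Answer: ZDDDDZD

Derivation:
Step 0: YD
Step 1: DZZZD  (used choices [1])
Step 2: ZDDDDZD  (used choices [])


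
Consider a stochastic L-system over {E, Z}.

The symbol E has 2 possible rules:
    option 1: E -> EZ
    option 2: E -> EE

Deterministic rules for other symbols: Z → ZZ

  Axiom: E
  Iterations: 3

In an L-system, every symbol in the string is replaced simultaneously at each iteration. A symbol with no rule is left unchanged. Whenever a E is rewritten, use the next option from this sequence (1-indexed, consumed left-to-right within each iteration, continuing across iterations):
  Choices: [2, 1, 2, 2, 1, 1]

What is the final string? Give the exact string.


Answer: EEZZEZEZ

Derivation:
Step 0: E
Step 1: EE  (used choices [2])
Step 2: EZEE  (used choices [1, 2])
Step 3: EEZZEZEZ  (used choices [2, 1, 1])


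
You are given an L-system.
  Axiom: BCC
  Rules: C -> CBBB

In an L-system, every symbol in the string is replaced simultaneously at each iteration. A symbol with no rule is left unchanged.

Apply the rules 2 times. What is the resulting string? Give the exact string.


Step 0: BCC
Step 1: BCBBBCBBB
Step 2: BCBBBBBBCBBBBBB

Answer: BCBBBBBBCBBBBBB


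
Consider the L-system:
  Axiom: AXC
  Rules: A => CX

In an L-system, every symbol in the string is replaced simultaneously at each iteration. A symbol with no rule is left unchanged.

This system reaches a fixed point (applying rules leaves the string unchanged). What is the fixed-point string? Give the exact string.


Answer: CXXC

Derivation:
Step 0: AXC
Step 1: CXXC
Step 2: CXXC  (unchanged — fixed point at step 1)


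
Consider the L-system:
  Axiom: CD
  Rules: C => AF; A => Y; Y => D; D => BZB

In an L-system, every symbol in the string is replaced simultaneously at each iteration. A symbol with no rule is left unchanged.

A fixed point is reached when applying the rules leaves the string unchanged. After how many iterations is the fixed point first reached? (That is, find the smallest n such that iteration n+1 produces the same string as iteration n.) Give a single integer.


Answer: 4

Derivation:
Step 0: CD
Step 1: AFBZB
Step 2: YFBZB
Step 3: DFBZB
Step 4: BZBFBZB
Step 5: BZBFBZB  (unchanged — fixed point at step 4)


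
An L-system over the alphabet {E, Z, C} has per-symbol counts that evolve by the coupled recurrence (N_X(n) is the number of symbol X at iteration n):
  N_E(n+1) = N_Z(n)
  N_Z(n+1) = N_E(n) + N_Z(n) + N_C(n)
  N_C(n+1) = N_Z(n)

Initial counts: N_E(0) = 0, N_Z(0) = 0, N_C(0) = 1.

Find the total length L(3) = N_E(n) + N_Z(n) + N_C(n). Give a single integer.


Step 0: N_E=0, N_Z=0, N_C=1, L=1
Step 1: N_E=0, N_Z=1, N_C=0, L=1
Step 2: N_E=1, N_Z=1, N_C=1, L=3
Step 3: N_E=1, N_Z=3, N_C=1, L=5

Answer: 5


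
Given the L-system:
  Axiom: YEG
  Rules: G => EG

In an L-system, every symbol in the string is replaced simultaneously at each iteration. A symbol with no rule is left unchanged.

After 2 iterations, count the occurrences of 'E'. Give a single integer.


Answer: 3

Derivation:
Step 0: YEG  (1 'E')
Step 1: YEEG  (2 'E')
Step 2: YEEEG  (3 'E')


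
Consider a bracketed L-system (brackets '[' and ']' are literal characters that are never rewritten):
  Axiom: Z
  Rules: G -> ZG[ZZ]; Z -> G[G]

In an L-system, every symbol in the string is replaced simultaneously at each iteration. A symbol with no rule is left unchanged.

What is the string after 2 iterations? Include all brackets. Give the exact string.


Answer: ZG[ZZ][ZG[ZZ]]

Derivation:
Step 0: Z
Step 1: G[G]
Step 2: ZG[ZZ][ZG[ZZ]]


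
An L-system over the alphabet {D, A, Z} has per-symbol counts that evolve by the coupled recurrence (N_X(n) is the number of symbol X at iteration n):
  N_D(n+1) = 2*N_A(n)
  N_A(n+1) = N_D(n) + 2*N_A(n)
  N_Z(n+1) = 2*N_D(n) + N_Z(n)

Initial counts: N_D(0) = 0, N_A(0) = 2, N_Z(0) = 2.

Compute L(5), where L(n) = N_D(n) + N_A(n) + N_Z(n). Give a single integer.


Step 0: N_D=0, N_A=2, N_Z=2, L=4
Step 1: N_D=4, N_A=4, N_Z=2, L=10
Step 2: N_D=8, N_A=12, N_Z=10, L=30
Step 3: N_D=24, N_A=32, N_Z=26, L=82
Step 4: N_D=64, N_A=88, N_Z=74, L=226
Step 5: N_D=176, N_A=240, N_Z=202, L=618

Answer: 618


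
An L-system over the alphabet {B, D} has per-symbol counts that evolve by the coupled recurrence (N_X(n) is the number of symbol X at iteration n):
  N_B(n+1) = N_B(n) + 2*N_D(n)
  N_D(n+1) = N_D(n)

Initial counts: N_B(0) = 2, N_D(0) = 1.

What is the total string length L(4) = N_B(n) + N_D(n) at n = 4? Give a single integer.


Step 0: N_B=2, N_D=1, L=3
Step 1: N_B=4, N_D=1, L=5
Step 2: N_B=6, N_D=1, L=7
Step 3: N_B=8, N_D=1, L=9
Step 4: N_B=10, N_D=1, L=11

Answer: 11


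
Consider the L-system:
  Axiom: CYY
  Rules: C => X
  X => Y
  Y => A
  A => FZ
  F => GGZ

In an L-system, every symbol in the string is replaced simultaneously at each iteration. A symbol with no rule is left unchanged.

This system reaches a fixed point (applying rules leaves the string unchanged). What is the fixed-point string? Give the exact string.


Answer: GGZZGGZZGGZZ

Derivation:
Step 0: CYY
Step 1: XAA
Step 2: YFZFZ
Step 3: AGGZZGGZZ
Step 4: FZGGZZGGZZ
Step 5: GGZZGGZZGGZZ
Step 6: GGZZGGZZGGZZ  (unchanged — fixed point at step 5)


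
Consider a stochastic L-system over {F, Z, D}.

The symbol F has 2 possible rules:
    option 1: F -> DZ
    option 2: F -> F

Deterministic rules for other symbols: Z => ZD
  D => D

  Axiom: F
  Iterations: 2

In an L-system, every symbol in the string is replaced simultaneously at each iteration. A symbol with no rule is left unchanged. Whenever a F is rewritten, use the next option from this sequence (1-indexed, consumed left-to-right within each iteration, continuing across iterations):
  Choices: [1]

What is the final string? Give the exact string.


Answer: DZD

Derivation:
Step 0: F
Step 1: DZ  (used choices [1])
Step 2: DZD  (used choices [])


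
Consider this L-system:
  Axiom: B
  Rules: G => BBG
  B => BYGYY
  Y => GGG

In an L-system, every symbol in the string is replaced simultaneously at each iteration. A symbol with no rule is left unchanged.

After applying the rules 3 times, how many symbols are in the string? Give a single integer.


Step 0: length = 1
Step 1: length = 5
Step 2: length = 17
Step 3: length = 57

Answer: 57


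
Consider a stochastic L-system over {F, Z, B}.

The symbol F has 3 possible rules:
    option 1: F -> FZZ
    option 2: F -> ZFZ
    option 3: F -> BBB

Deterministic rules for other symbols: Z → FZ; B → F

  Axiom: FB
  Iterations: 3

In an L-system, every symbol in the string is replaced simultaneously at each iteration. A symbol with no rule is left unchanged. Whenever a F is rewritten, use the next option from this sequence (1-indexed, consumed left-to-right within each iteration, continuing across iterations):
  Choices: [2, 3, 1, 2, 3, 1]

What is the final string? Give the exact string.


Step 0: FB
Step 1: ZFZF  (used choices [2])
Step 2: FZBBBFZFZZ  (used choices [3, 1])
Step 3: ZFZFZFFFBBBFZFZZFZFZ  (used choices [2, 3, 1])

Answer: ZFZFZFFFBBBFZFZZFZFZ


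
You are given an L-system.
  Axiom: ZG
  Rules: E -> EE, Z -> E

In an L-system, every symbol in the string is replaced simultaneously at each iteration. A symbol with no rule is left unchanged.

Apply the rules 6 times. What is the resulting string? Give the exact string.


Answer: EEEEEEEEEEEEEEEEEEEEEEEEEEEEEEEEG

Derivation:
Step 0: ZG
Step 1: EG
Step 2: EEG
Step 3: EEEEG
Step 4: EEEEEEEEG
Step 5: EEEEEEEEEEEEEEEEG
Step 6: EEEEEEEEEEEEEEEEEEEEEEEEEEEEEEEEG


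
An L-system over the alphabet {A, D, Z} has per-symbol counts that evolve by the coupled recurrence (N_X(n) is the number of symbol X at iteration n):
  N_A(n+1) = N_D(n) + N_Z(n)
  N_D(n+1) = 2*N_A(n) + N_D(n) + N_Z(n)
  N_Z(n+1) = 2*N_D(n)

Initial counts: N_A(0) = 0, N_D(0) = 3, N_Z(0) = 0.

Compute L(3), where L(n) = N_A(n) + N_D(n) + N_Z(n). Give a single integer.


Answer: 90

Derivation:
Step 0: N_A=0, N_D=3, N_Z=0, L=3
Step 1: N_A=3, N_D=3, N_Z=6, L=12
Step 2: N_A=9, N_D=15, N_Z=6, L=30
Step 3: N_A=21, N_D=39, N_Z=30, L=90


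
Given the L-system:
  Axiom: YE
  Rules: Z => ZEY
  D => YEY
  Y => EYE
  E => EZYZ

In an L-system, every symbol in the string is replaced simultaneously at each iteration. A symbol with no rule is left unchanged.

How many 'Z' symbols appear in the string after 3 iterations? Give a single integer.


Step 0: YE  (0 'Z')
Step 1: EYEEZYZ  (2 'Z')
Step 2: EZYZEYEEZYZEZYZZEYEYEZEY  (8 'Z')
Step 3: EZYZZEYEYEZEYEZYZEYEEZYZEZYZZEYEYEZEYEZYZZEYEYEZEYZEYEZYZEYEEZYZEYEEZYZZEYEZYZEYE  (26 'Z')

Answer: 26


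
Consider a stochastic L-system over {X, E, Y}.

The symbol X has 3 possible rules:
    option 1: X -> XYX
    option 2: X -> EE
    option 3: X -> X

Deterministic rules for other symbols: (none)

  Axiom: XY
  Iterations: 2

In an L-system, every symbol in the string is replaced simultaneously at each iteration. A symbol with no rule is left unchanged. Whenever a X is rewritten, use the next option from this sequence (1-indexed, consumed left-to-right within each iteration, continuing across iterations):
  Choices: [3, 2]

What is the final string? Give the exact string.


Step 0: XY
Step 1: XY  (used choices [3])
Step 2: EEY  (used choices [2])

Answer: EEY


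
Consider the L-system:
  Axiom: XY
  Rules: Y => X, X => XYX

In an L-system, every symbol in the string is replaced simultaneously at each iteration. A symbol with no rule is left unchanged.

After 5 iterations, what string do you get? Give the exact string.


Answer: XYXXXYXXYXXYXXXYXXYXXXYXXYXXXYXXYXXYXXXYXXYXXXYXXYXXYXXXYXXYXXXYXXYXXYXXXYXXYXXXYXXYXXXYXXYXXYXXXYXXYXXXYXXYXXYXXXYXXYXXXYXXYXXXYXXYXXYXXXYX

Derivation:
Step 0: XY
Step 1: XYXX
Step 2: XYXXXYXXYX
Step 3: XYXXXYXXYXXYXXXYXXYXXXYX
Step 4: XYXXXYXXYXXYXXXYXXYXXXYXXYXXXYXXYXXYXXXYXXYXXXYXXYXXYXXXYX
Step 5: XYXXXYXXYXXYXXXYXXYXXXYXXYXXXYXXYXXYXXXYXXYXXXYXXYXXYXXXYXXYXXXYXXYXXYXXXYXXYXXXYXXYXXXYXXYXXYXXXYXXYXXXYXXYXXYXXXYXXYXXXYXXYXXXYXXYXXYXXXYX


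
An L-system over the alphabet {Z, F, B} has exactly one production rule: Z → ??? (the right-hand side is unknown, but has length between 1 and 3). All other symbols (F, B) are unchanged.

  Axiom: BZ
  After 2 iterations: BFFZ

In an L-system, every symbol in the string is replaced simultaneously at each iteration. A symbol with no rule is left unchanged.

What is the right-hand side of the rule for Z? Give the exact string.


Trying Z → FZ:
  Step 0: BZ
  Step 1: BFZ
  Step 2: BFFZ
Matches the given result.

Answer: FZ


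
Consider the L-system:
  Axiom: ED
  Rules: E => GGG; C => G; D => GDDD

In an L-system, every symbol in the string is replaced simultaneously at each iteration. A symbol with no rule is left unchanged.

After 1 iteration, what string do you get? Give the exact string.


Answer: GGGGDDD

Derivation:
Step 0: ED
Step 1: GGGGDDD


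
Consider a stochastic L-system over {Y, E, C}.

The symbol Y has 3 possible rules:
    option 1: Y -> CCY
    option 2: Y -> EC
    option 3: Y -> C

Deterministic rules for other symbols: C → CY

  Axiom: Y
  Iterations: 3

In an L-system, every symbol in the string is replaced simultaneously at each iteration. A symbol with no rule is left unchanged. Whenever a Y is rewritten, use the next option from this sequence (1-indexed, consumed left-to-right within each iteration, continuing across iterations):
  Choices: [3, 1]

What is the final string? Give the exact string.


Step 0: Y
Step 1: C  (used choices [3])
Step 2: CY  (used choices [])
Step 3: CYCCY  (used choices [1])

Answer: CYCCY


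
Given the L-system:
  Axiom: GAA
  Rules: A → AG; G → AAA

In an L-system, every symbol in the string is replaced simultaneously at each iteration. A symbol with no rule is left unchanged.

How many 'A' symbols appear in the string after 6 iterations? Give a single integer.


Step 0: GAA  (2 'A')
Step 1: AAAAGAG  (5 'A')
Step 2: AGAGAGAGAAAAGAAA  (11 'A')
Step 3: AGAAAAGAAAAGAAAAGAAAAGAGAGAGAAAAGAGAG  (26 'A')
Step 4: AGAAAAGAGAGAGAAAAGAGAGAGAAAAGAGAGAGAAAAGAGAGAGAAAAGAAAAGAAAAGAAAAGAGAGAGAAAAGAAAAGAAA  (59 'A')
Step 5: AGAAAAGAGAGAGAAAAGAAAAGAAAAGAAAAGAGAGAGAAAAGAAAAGAAAAGAAAAGAGAGAGAAAAGAAAAGAAAAGAAAAGAGAGAGAAAAGAAAAGAAAAGAAAAGAGAGAGAAAAGAGAGAGAAAAGAGAGAGAAAAGAGAGAGAAAAGAAAAGAAAAGAAAAGAGAGAGAAAAGAGAGAGAAAAGAGAG  (137 'A')
Step 6: AGAAAAGAGAGAGAAAAGAAAAGAAAAGAAAAGAGAGAGAAAAGAGAGAGAAAAGAGAGAGAAAAGAGAGAGAAAAGAAAAGAAAAGAAAAGAGAGAGAAAAGAGAGAGAAAAGAGAGAGAAAAGAGAGAGAAAAGAAAAGAAAAGAAAAGAGAGAGAAAAGAGAGAGAAAAGAGAGAGAAAAGAGAGAGAAAAGAAAAGAAAAGAAAAGAGAGAGAAAAGAGAGAGAAAAGAGAGAGAAAAGAGAGAGAAAAGAAAAGAAAAGAAAAGAGAGAGAAAAGAAAAGAAAAGAAAAGAGAGAGAAAAGAAAAGAAAAGAAAAGAGAGAGAAAAGAAAAGAAAAGAAAAGAGAGAGAAAAGAGAGAGAAAAGAGAGAGAAAAGAGAGAGAAAAGAAAAGAAAAGAAAAGAGAGAGAAAAGAAAAGAAAAGAAAAGAGAGAGAAAAGAAAAGAAA  (314 'A')

Answer: 314


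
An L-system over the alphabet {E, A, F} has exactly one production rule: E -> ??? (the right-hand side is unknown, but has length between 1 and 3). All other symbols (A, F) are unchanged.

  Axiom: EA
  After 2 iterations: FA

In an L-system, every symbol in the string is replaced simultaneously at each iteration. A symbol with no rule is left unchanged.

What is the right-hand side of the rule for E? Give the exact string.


Answer: F

Derivation:
Trying E -> F:
  Step 0: EA
  Step 1: FA
  Step 2: FA
Matches the given result.


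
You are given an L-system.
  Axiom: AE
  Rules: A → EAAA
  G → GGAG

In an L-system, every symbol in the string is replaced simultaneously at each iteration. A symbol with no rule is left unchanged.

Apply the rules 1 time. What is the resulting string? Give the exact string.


Answer: EAAAE

Derivation:
Step 0: AE
Step 1: EAAAE


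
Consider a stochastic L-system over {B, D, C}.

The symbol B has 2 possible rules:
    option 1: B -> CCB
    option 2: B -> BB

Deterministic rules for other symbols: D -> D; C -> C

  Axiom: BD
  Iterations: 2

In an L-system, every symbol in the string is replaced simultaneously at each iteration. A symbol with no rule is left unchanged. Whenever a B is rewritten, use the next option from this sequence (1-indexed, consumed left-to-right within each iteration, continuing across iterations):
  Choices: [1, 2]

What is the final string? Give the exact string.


Answer: CCBBD

Derivation:
Step 0: BD
Step 1: CCBD  (used choices [1])
Step 2: CCBBD  (used choices [2])


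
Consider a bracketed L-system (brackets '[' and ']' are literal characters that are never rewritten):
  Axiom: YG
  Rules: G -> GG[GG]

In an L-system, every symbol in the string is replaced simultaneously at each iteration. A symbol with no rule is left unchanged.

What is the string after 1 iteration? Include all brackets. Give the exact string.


Answer: YGG[GG]

Derivation:
Step 0: YG
Step 1: YGG[GG]


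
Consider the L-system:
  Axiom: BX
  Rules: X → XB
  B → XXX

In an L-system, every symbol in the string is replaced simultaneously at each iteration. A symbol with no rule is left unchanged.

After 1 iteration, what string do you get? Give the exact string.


Answer: XXXXB

Derivation:
Step 0: BX
Step 1: XXXXB


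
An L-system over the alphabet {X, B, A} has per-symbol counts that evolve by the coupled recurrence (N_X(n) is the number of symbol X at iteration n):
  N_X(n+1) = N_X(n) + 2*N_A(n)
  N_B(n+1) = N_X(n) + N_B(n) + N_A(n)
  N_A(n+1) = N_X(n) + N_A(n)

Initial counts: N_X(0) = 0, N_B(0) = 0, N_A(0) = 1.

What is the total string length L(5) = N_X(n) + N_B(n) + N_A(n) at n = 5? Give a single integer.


Step 0: N_X=0, N_B=0, N_A=1, L=1
Step 1: N_X=2, N_B=1, N_A=1, L=4
Step 2: N_X=4, N_B=4, N_A=3, L=11
Step 3: N_X=10, N_B=11, N_A=7, L=28
Step 4: N_X=24, N_B=28, N_A=17, L=69
Step 5: N_X=58, N_B=69, N_A=41, L=168

Answer: 168


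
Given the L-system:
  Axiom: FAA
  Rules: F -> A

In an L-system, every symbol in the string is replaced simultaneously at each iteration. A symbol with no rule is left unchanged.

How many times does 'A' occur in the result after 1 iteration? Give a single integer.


Answer: 3

Derivation:
Step 0: FAA  (2 'A')
Step 1: AAA  (3 'A')


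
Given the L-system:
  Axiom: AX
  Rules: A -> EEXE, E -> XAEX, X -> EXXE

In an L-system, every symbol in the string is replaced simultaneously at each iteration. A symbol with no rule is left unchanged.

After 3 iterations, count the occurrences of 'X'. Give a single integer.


Step 0: AX  (1 'X')
Step 1: EEXEEXXE  (3 'X')
Step 2: XAEXXAEXEXXEXAEXXAEXEXXEEXXEXAEX  (16 'X')
Step 3: EXXEEEXEXAEXEXXEEXXEEEXEXAEXEXXEXAEXEXXEEXXEXAEXEXXEEEXEXAEXEXXEEXXEEEXEXAEXEXXEXAEXEXXEEXXEXAEXXAEXEXXEEXXEXAEXEXXEEEXEXAEXEXXE  (59 'X')

Answer: 59


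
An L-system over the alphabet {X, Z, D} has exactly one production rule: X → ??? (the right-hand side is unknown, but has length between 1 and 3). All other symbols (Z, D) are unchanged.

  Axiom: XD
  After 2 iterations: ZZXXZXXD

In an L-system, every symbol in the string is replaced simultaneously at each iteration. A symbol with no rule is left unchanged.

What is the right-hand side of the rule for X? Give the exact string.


Answer: ZXX

Derivation:
Trying X → ZXX:
  Step 0: XD
  Step 1: ZXXD
  Step 2: ZZXXZXXD
Matches the given result.


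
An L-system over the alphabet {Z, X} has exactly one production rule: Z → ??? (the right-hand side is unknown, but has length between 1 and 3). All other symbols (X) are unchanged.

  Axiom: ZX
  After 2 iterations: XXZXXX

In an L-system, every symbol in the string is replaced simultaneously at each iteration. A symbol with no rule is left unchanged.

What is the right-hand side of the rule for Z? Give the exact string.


Trying Z → XZX:
  Step 0: ZX
  Step 1: XZXX
  Step 2: XXZXXX
Matches the given result.

Answer: XZX


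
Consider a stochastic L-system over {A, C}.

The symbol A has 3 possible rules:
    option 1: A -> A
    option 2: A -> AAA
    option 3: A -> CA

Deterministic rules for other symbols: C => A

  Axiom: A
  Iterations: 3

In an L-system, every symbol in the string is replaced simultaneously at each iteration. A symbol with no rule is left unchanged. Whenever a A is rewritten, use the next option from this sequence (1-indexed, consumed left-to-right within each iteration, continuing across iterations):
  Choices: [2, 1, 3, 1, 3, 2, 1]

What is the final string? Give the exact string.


Answer: CAAAAAA

Derivation:
Step 0: A
Step 1: AAA  (used choices [2])
Step 2: ACAA  (used choices [1, 3, 1])
Step 3: CAAAAAA  (used choices [3, 2, 1])
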